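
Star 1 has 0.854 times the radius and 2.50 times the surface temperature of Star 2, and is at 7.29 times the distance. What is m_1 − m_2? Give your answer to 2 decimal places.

0.68

L_1/L_2 = (0.854)²(2.50)⁴ = 28.49.
F_1/F_2 = (L_1/L_2)/(d_1/d_2)² = 28.49/53.14 = 0.5361.
m_1 − m_2 = −2.5 log₁₀(0.5361) = 0.68.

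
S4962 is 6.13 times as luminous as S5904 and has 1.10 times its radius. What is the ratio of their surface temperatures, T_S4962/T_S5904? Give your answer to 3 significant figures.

1.50

L ∝ R²T⁴ gives T ∝ (L/R²)^(1/4), so
T_S4962/T_S5904 = (6.13 / 1.10²)^(1/4) = (5.066)^(1/4) = 1.500.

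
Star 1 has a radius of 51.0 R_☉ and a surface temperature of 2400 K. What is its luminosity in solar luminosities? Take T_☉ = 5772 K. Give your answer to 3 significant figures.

77.7 solar luminosities

L/L_☉ = (R/R_☉)² (T/T_☉)⁴ = (51.0)² × (2400/5772)⁴
       = 2601 × (0.4158)⁴ = 2601 × 0.02989 = 77.75.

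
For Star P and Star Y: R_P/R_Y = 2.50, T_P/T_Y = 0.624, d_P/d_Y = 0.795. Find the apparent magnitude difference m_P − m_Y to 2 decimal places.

L_P/L_Y = (2.50)²(0.624)⁴ = 0.9476.
F_P/F_Y = (L_P/L_Y)/(d_P/d_Y)² = 0.9476/0.6320 = 1.499.
m_P − m_Y = −2.5 log₁₀(1.499) = -0.44.

-0.44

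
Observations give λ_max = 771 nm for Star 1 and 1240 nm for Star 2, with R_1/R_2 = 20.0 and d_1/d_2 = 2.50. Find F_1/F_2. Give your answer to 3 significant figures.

Wien's law: T_1/T_2 = λ_2/λ_1 = 1240/771 = 1.608.
L_1/L_2 = (R_1/R_2)²(T_1/T_2)⁴ = (20.0)²(1.608)⁴ = 2676.
F_1/F_2 = (L_1/L_2)/(d_1/d_2)² = 2676/(2.50)² = 428.2.

428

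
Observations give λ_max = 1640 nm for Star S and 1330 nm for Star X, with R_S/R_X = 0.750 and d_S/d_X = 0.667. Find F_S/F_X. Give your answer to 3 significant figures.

0.547

Wien's law: T_S/T_X = λ_X/λ_S = 1330/1640 = 0.8110.
L_S/L_X = (R_S/R_X)²(T_S/T_X)⁴ = (0.750)²(0.8110)⁴ = 0.2433.
F_S/F_X = (L_S/L_X)/(d_S/d_X)² = 0.2433/(0.667)² = 0.5469.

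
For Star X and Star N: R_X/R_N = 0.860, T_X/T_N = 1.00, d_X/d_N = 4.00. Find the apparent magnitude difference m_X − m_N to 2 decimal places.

3.34

L_X/L_N = (0.860)²(1.00)⁴ = 0.7396.
F_X/F_N = (L_X/L_N)/(d_X/d_N)² = 0.7396/16.00 = 0.04622.
m_X − m_N = −2.5 log₁₀(0.04622) = 3.34.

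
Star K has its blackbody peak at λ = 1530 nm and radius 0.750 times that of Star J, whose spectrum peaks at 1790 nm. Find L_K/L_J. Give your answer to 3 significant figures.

1.05

Wien's law gives T ∝ 1/λ_max, so T_K/T_J = λ_J/λ_K = 1790/1530 = 1.170.
Then L ∝ R²T⁴ gives L_K/L_J = (0.750)² × (1.170)⁴ = 0.5625 × 1.873 = 1.054.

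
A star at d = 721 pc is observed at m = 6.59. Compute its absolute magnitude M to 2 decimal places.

-2.70

M = m − 5 log₁₀(d/10 pc) = 6.59 − 5 log₁₀(721/10)
  = 6.59 − 5 × 1.858 = 6.59 − 9.29 = -2.70.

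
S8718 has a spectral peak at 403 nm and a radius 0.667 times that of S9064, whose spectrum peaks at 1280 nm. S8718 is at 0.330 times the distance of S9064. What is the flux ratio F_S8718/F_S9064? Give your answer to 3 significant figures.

Wien's law: T_S8718/T_S9064 = λ_S9064/λ_S8718 = 1280/403 = 3.176.
L_S8718/L_S9064 = (R_S8718/R_S9064)²(T_S8718/T_S9064)⁴ = (0.667)²(3.176)⁴ = 45.28.
F_S8718/F_S9064 = (L_S8718/L_S9064)/(d_S8718/d_S9064)² = 45.28/(0.330)² = 415.8.

416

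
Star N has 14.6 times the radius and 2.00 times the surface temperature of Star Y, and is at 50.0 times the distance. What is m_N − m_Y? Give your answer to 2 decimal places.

L_N/L_Y = (14.6)²(2.00)⁴ = 3411.
F_N/F_Y = (L_N/L_Y)/(d_N/d_Y)² = 3411/2500 = 1.364.
m_N − m_Y = −2.5 log₁₀(1.364) = -0.34.

-0.34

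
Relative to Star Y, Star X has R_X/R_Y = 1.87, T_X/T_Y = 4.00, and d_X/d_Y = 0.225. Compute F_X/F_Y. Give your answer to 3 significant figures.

L_X/L_Y = (R_X/R_Y)²(T_X/T_Y)⁴ = (1.87)² × (4.00)⁴ = 895.2.
F_X/F_Y = (L_X/L_Y)/(d_X/d_Y)² = 895.2 / (0.225)² = 1.768×10^4.

1.77×10^4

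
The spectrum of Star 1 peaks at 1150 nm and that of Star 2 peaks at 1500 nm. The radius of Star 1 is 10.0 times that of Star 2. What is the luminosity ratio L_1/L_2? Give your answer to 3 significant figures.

Wien's law gives T ∝ 1/λ_max, so T_1/T_2 = λ_2/λ_1 = 1500/1150 = 1.304.
Then L ∝ R²T⁴ gives L_1/L_2 = (10.0)² × (1.304)⁴ = 100.0 × 2.895 = 289.5.

289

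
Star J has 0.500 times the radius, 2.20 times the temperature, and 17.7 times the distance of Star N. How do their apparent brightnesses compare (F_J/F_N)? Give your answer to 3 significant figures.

0.0187

L_J/L_N = (R_J/R_N)²(T_J/T_N)⁴ = (0.500)² × (2.20)⁴ = 5.856.
F_J/F_N = (L_J/L_N)/(d_J/d_N)² = 5.856 / (17.7)² = 0.01869.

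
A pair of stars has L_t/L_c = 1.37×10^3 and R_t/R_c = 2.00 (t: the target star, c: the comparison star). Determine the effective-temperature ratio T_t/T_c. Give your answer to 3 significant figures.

4.30

L ∝ R²T⁴ gives T ∝ (L/R²)^(1/4), so
T_t/T_c = (1.37×10^3 / 2.00²)^(1/4) = (342.5)^(1/4) = 4.302.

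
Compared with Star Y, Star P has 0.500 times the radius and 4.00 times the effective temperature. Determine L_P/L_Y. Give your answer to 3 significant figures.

64.0

From the Stefan–Boltzmann law, L ∝ R²T⁴, so
L_P/L_Y = (R_P/R_Y)² (T_P/T_Y)⁴ = (0.500)² × (4.00)⁴ = 0.2500 × 256.0 = 64.00.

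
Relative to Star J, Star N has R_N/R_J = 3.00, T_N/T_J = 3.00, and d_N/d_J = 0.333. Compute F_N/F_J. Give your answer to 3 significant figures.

L_N/L_J = (R_N/R_J)²(T_N/T_J)⁴ = (3.00)² × (3.00)⁴ = 729.0.
F_N/F_J = (L_N/L_J)/(d_N/d_J)² = 729.0 / (0.333)² = 6574.

6.57×10^3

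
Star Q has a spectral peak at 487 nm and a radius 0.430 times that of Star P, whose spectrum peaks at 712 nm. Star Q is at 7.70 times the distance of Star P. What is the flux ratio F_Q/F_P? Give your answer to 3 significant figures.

0.0142

Wien's law: T_Q/T_P = λ_P/λ_Q = 712/487 = 1.462.
L_Q/L_P = (R_Q/R_P)²(T_Q/T_P)⁴ = (0.430)²(1.462)⁴ = 0.8448.
F_Q/F_P = (L_Q/L_P)/(d_Q/d_P)² = 0.8448/(7.70)² = 0.01425.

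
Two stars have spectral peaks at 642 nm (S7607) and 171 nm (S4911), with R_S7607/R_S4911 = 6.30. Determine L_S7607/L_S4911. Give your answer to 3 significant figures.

0.200

Wien's law gives T ∝ 1/λ_max, so T_S7607/T_S4911 = λ_S4911/λ_S7607 = 171/642 = 0.2664.
Then L ∝ R²T⁴ gives L_S7607/L_S4911 = (6.30)² × (0.2664)⁴ = 39.69 × 0.005033 = 0.1998.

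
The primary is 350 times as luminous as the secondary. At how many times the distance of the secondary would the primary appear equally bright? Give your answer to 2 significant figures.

Equal flux requires L_p/d_p² = L_s/d_s², so d_p/d_s = √(L_p/L_s)
= √(350) = 18.71.

19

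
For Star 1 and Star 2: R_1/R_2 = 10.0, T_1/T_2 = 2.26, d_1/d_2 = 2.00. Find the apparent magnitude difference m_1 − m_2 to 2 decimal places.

-7.04

L_1/L_2 = (10.0)²(2.26)⁴ = 2609.
F_1/F_2 = (L_1/L_2)/(d_1/d_2)² = 2609/4.000 = 652.2.
m_1 − m_2 = −2.5 log₁₀(652.2) = -7.04.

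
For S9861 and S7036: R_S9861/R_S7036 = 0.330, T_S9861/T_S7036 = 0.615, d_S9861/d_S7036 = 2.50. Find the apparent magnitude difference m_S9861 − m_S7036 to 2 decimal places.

6.51

L_S9861/L_S7036 = (0.330)²(0.615)⁴ = 0.01558.
F_S9861/F_S7036 = (L_S9861/L_S7036)/(d_S9861/d_S7036)² = 0.01558/6.250 = 0.002493.
m_S9861 − m_S7036 = −2.5 log₁₀(0.002493) = 6.51.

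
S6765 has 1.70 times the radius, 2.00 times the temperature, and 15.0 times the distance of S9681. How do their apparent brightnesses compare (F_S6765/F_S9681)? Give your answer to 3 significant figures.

L_S6765/L_S9681 = (R_S6765/R_S9681)²(T_S6765/T_S9681)⁴ = (1.70)² × (2.00)⁴ = 46.24.
F_S6765/F_S9681 = (L_S6765/L_S9681)/(d_S6765/d_S9681)² = 46.24 / (15.0)² = 0.2055.

0.206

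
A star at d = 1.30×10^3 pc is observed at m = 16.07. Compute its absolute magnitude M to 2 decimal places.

M = m − 5 log₁₀(d/10 pc) = 16.07 − 5 log₁₀(1.30×10^3/10)
  = 16.07 − 5 × 2.114 = 16.07 − 10.57 = 5.50.

5.50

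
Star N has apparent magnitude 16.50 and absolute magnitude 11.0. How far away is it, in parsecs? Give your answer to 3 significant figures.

m − M = 5 log₁₀(d/10 pc)
16.50 − (11.0) = 5.50 = 5 log₁₀(d/10)
d = 10 × 10^(5.50/5) = 10 × 10^1.100 = 125.9 pc.

126 pc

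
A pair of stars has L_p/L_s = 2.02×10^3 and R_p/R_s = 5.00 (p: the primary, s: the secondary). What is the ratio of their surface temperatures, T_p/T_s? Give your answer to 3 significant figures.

3.00

L ∝ R²T⁴ gives T ∝ (L/R²)^(1/4), so
T_p/T_s = (2.02×10^3 / 5.00²)^(1/4) = (80.80)^(1/4) = 2.998.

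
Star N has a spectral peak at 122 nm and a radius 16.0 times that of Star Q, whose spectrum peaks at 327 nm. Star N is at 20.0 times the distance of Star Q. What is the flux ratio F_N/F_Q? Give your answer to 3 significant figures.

33.0

Wien's law: T_N/T_Q = λ_Q/λ_N = 327/122 = 2.680.
L_N/L_Q = (R_N/R_Q)²(T_N/T_Q)⁴ = (16.0)²(2.680)⁴ = 1.321×10^4.
F_N/F_Q = (L_N/L_Q)/(d_N/d_Q)² = 1.321×10^4/(20.0)² = 33.03.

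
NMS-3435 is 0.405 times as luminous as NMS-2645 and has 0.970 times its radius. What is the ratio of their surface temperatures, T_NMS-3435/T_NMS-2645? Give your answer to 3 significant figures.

L ∝ R²T⁴ gives T ∝ (L/R²)^(1/4), so
T_NMS-3435/T_NMS-2645 = (0.405 / 0.970²)^(1/4) = (0.4304)^(1/4) = 0.8100.

0.810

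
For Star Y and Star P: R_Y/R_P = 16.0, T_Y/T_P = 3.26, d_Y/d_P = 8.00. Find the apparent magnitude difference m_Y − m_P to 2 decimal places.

L_Y/L_P = (16.0)²(3.26)⁴ = 2.891×10^4.
F_Y/F_P = (L_Y/L_P)/(d_Y/d_P)² = 2.891×10^4/64.00 = 451.8.
m_Y − m_P = −2.5 log₁₀(451.8) = -6.64.

-6.64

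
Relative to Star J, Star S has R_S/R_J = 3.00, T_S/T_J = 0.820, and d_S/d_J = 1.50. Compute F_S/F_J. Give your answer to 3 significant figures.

L_S/L_J = (R_S/R_J)²(T_S/T_J)⁴ = (3.00)² × (0.820)⁴ = 4.069.
F_S/F_J = (L_S/L_J)/(d_S/d_J)² = 4.069 / (1.50)² = 1.808.

1.81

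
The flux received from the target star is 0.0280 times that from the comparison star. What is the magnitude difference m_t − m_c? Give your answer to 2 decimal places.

m_t − m_c = −2.5 log₁₀(F_t/F_c) = −2.5 log₁₀(0.0280) = −2.5 × (-1.553) = 3.882.

3.88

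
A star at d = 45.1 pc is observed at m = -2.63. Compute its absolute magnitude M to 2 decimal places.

-5.90

M = m − 5 log₁₀(d/10 pc) = -2.63 − 5 log₁₀(45.1/10)
  = -2.63 − 5 × 0.654 = -2.63 − 3.27 = -5.90.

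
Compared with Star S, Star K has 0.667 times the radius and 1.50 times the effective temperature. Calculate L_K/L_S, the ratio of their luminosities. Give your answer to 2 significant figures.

From the Stefan–Boltzmann law, L ∝ R²T⁴, so
L_K/L_S = (R_K/R_S)² (T_K/T_S)⁴ = (0.667)² × (1.50)⁴ = 0.4449 × 5.062 = 2.252.

2.3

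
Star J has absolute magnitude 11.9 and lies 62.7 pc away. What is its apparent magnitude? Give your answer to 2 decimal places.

15.89

m = M + 5 log₁₀(d/10 pc) = 11.9 + 5 log₁₀(62.7/10)
  = 11.9 + 5 × 0.797 = 11.9 + 3.99 = 15.89.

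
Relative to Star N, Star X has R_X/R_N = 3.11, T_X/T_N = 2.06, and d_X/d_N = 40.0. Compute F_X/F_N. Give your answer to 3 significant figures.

0.109

L_X/L_N = (R_X/R_N)²(T_X/T_N)⁴ = (3.11)² × (2.06)⁴ = 174.2.
F_X/F_N = (L_X/L_N)/(d_X/d_N)² = 174.2 / (40.0)² = 0.1089.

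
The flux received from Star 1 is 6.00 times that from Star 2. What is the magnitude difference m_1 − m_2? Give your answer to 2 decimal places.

m_1 − m_2 = −2.5 log₁₀(F_1/F_2) = −2.5 log₁₀(6.00) = −2.5 × (0.778) = -1.945.

-1.95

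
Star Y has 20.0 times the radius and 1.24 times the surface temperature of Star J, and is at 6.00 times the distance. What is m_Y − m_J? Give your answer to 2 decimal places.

-3.55

L_Y/L_J = (20.0)²(1.24)⁴ = 945.7.
F_Y/F_J = (L_Y/L_J)/(d_Y/d_J)² = 945.7/36.00 = 26.27.
m_Y − m_J = −2.5 log₁₀(26.27) = -3.55.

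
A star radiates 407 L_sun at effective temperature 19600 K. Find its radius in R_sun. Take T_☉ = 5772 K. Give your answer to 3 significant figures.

1.75 R_sun

R/R_☉ = √(L/L_☉) / (T/T_☉)² = √(407) / (3.396)²
       = 20.17 / 11.53 = 1.750.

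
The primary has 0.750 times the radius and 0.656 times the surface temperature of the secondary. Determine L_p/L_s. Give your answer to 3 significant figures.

0.104

From the Stefan–Boltzmann law, L ∝ R²T⁴, so
L_p/L_s = (R_p/R_s)² (T_p/T_s)⁴ = (0.750)² × (0.656)⁴ = 0.5625 × 0.1852 = 0.1042.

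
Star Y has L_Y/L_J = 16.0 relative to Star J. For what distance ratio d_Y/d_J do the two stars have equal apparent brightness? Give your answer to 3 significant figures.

Equal flux requires L_Y/d_Y² = L_J/d_J², so d_Y/d_J = √(L_Y/L_J)
= √(16.0) = 4.000.

4.00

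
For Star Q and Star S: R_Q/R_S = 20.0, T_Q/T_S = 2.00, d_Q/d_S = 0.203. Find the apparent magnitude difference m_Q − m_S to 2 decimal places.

L_Q/L_S = (20.0)²(2.00)⁴ = 6400.
F_Q/F_S = (L_Q/L_S)/(d_Q/d_S)² = 6400/0.04121 = 1.553×10^5.
m_Q − m_S = −2.5 log₁₀(1.553×10^5) = -12.98.

-12.98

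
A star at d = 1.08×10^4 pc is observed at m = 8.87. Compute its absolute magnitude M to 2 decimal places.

M = m − 5 log₁₀(d/10 pc) = 8.87 − 5 log₁₀(1.08×10^4/10)
  = 8.87 − 5 × 3.033 = 8.87 − 15.17 = -6.30.

-6.30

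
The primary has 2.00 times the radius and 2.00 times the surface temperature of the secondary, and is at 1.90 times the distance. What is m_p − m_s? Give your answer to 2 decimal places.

-3.12

L_p/L_s = (2.00)²(2.00)⁴ = 64.00.
F_p/F_s = (L_p/L_s)/(d_p/d_s)² = 64.00/3.610 = 17.73.
m_p − m_s = −2.5 log₁₀(17.73) = -3.12.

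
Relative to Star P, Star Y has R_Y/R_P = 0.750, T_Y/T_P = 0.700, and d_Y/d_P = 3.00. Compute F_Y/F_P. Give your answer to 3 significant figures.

L_Y/L_P = (R_Y/R_P)²(T_Y/T_P)⁴ = (0.750)² × (0.700)⁴ = 0.1351.
F_Y/F_P = (L_Y/L_P)/(d_Y/d_P)² = 0.1351 / (3.00)² = 0.01501.

0.0150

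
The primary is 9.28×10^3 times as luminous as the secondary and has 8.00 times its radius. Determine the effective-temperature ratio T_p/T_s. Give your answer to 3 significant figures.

3.47

L ∝ R²T⁴ gives T ∝ (L/R²)^(1/4), so
T_p/T_s = (9.28×10^3 / 8.00²)^(1/4) = (145.0)^(1/4) = 3.470.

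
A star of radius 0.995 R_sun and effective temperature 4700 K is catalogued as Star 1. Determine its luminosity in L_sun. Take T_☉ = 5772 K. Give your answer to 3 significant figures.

L/L_☉ = (R/R_☉)² (T/T_☉)⁴ = (0.995)² × (4700/5772)⁴
       = 0.9900 × (0.8143)⁴ = 0.9900 × 0.4396 = 0.4352.

0.435 L_sun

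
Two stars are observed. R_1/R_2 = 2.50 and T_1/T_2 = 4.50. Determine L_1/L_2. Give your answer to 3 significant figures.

2.56×10^3

From the Stefan–Boltzmann law, L ∝ R²T⁴, so
L_1/L_2 = (R_1/R_2)² (T_1/T_2)⁴ = (2.50)² × (4.50)⁴ = 6.250 × 410.1 = 2563.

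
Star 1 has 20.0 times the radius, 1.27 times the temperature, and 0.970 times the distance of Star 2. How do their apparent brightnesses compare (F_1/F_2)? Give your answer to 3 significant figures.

1.11×10^3

L_1/L_2 = (R_1/R_2)²(T_1/T_2)⁴ = (20.0)² × (1.27)⁴ = 1041.
F_1/F_2 = (L_1/L_2)/(d_1/d_2)² = 1041 / (0.970)² = 1106.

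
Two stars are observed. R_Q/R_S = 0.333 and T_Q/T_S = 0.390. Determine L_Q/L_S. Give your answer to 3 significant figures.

From the Stefan–Boltzmann law, L ∝ R²T⁴, so
L_Q/L_S = (R_Q/R_S)² (T_Q/T_S)⁴ = (0.333)² × (0.390)⁴ = 0.1109 × 0.02313 = 0.002565.

0.00257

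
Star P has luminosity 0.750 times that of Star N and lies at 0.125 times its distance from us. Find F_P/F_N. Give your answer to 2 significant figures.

48

F = L/(4πd²), so F_P/F_N = (L_P/L_N) / (d_P/d_N)²
= 0.750 / (0.125)² = 0.750 / 0.01562 = 48.00.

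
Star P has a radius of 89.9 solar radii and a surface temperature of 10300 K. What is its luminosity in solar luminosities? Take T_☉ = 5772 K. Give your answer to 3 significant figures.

L/L_☉ = (R/R_☉)² (T/T_☉)⁴ = (89.9)² × (10300/5772)⁴
       = 8082 × (1.784)⁴ = 8082 × 10.14 = 8.195×10^4.

8.20×10^4 solar luminosities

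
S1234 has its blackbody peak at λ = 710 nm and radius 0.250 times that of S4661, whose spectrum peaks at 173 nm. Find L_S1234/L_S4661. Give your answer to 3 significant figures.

Wien's law gives T ∝ 1/λ_max, so T_S1234/T_S4661 = λ_S4661/λ_S1234 = 173/710 = 0.2437.
Then L ∝ R²T⁴ gives L_S1234/L_S4661 = (0.250)² × (0.2437)⁴ = 0.06250 × 0.003525 = 2.203×10^-4.

2.20×10^-4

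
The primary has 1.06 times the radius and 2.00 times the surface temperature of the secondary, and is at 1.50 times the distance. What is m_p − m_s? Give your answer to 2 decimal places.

L_p/L_s = (1.06)²(2.00)⁴ = 17.98.
F_p/F_s = (L_p/L_s)/(d_p/d_s)² = 17.98/2.250 = 7.990.
m_p − m_s = −2.5 log₁₀(7.990) = -2.26.

-2.26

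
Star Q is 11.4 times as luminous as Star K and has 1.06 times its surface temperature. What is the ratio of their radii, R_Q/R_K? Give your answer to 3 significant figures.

L ∝ R²T⁴ gives R ∝ √L / T², so
R_Q/R_K = √(11.4) / (1.06)² = 3.376 / 1.124 = 3.005.

3.00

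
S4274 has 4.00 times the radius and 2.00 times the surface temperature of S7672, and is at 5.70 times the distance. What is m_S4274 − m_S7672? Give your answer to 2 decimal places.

-2.24

L_S4274/L_S7672 = (4.00)²(2.00)⁴ = 256.0.
F_S4274/F_S7672 = (L_S4274/L_S7672)/(d_S4274/d_S7672)² = 256.0/32.49 = 7.879.
m_S4274 − m_S7672 = −2.5 log₁₀(7.879) = -2.24.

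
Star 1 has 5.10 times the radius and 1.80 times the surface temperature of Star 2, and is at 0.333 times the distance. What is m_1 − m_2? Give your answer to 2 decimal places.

L_1/L_2 = (5.10)²(1.80)⁴ = 273.0.
F_1/F_2 = (L_1/L_2)/(d_1/d_2)² = 273.0/0.1109 = 2462.
m_1 − m_2 = −2.5 log₁₀(2462) = -8.48.

-8.48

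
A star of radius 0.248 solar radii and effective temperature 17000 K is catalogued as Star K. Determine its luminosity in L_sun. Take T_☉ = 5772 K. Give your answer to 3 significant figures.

L/L_☉ = (R/R_☉)² (T/T_☉)⁴ = (0.248)² × (17000/5772)⁴
       = 0.06150 × (2.945)⁴ = 0.06150 × 75.25 = 4.628.

4.63 L_sun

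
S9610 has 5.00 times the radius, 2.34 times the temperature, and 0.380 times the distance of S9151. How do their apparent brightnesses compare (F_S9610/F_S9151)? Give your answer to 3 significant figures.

5.19×10^3

L_S9610/L_S9151 = (R_S9610/R_S9151)²(T_S9610/T_S9151)⁴ = (5.00)² × (2.34)⁴ = 749.6.
F_S9610/F_S9151 = (L_S9610/L_S9151)/(d_S9610/d_S9151)² = 749.6 / (0.380)² = 5191.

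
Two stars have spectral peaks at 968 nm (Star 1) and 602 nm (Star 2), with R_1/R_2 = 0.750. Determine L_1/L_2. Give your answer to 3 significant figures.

Wien's law gives T ∝ 1/λ_max, so T_1/T_2 = λ_2/λ_1 = 602/968 = 0.6219.
Then L ∝ R²T⁴ gives L_1/L_2 = (0.750)² × (0.6219)⁴ = 0.5625 × 0.1496 = 0.08414.

0.0841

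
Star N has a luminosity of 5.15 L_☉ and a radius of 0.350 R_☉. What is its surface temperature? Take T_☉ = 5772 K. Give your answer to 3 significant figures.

T/T_☉ = (L/L_☉)^(1/4) / (R/R_☉)^(1/2)
T = 5772 × (5.15)^(1/4) / √(0.350) = 5772 × 1.506 / 0.5916 = 1.470×10^4 K.

1.47×10^4 K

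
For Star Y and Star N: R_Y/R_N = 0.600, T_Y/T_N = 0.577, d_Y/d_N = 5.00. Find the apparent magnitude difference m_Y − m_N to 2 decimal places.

L_Y/L_N = (0.600)²(0.577)⁴ = 0.03990.
F_Y/F_N = (L_Y/L_N)/(d_Y/d_N)² = 0.03990/25.00 = 0.001596.
m_Y − m_N = −2.5 log₁₀(0.001596) = 6.99.

6.99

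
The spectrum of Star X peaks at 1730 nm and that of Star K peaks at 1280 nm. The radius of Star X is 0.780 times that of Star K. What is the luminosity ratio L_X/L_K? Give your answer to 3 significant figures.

0.182

Wien's law gives T ∝ 1/λ_max, so T_X/T_K = λ_K/λ_X = 1280/1730 = 0.7399.
Then L ∝ R²T⁴ gives L_X/L_K = (0.780)² × (0.7399)⁴ = 0.6084 × 0.2997 = 0.1823.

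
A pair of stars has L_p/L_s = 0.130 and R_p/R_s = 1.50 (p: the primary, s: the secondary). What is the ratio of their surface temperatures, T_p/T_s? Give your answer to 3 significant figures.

L ∝ R²T⁴ gives T ∝ (L/R²)^(1/4), so
T_p/T_s = (0.130 / 1.50²)^(1/4) = (0.05778)^(1/4) = 0.4903.

0.490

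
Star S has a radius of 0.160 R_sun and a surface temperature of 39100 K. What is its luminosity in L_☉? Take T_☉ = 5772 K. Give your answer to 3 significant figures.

L/L_☉ = (R/R_☉)² (T/T_☉)⁴ = (0.160)² × (39100/5772)⁴
       = 0.02560 × (6.774)⁴ = 0.02560 × 2106 = 53.91.

53.9 L_☉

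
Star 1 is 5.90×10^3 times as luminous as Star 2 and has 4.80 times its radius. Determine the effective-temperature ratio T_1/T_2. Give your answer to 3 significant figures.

4.00

L ∝ R²T⁴ gives T ∝ (L/R²)^(1/4), so
T_1/T_2 = (5.90×10^3 / 4.80²)^(1/4) = (256.1)^(1/4) = 4.000.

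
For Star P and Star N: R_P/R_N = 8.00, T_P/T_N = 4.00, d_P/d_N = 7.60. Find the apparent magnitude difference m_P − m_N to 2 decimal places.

L_P/L_N = (8.00)²(4.00)⁴ = 1.638×10^4.
F_P/F_N = (L_P/L_N)/(d_P/d_N)² = 1.638×10^4/57.76 = 283.7.
m_P − m_N = −2.5 log₁₀(283.7) = -6.13.

-6.13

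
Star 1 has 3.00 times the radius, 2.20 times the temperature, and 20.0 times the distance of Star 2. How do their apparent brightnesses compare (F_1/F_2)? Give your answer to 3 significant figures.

L_1/L_2 = (R_1/R_2)²(T_1/T_2)⁴ = (3.00)² × (2.20)⁴ = 210.8.
F_1/F_2 = (L_1/L_2)/(d_1/d_2)² = 210.8 / (20.0)² = 0.5271.

0.527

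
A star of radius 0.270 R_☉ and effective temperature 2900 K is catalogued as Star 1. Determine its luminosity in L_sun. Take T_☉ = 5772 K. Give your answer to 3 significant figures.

L/L_☉ = (R/R_☉)² (T/T_☉)⁴ = (0.270)² × (2900/5772)⁴
       = 0.07290 × (0.5024)⁴ = 0.07290 × 0.06372 = 0.004645.

0.00465 L_sun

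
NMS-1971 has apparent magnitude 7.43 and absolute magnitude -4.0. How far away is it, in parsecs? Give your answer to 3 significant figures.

m − M = 5 log₁₀(d/10 pc)
7.43 − (-4.0) = 11.43 = 5 log₁₀(d/10)
d = 10 × 10^(11.43/5) = 10 × 10^2.286 = 1932 pc.

1.93×10^3 pc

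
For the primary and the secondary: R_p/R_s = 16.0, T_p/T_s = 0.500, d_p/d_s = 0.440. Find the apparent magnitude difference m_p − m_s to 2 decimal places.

-4.79

L_p/L_s = (16.0)²(0.500)⁴ = 16.00.
F_p/F_s = (L_p/L_s)/(d_p/d_s)² = 16.00/0.1936 = 82.64.
m_p − m_s = −2.5 log₁₀(82.64) = -4.79.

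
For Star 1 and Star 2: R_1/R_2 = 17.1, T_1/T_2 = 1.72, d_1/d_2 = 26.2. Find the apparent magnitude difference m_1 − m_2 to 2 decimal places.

L_1/L_2 = (17.1)²(1.72)⁴ = 2559.
F_1/F_2 = (L_1/L_2)/(d_1/d_2)² = 2559/686.4 = 3.728.
m_1 − m_2 = −2.5 log₁₀(3.728) = -1.43.

-1.43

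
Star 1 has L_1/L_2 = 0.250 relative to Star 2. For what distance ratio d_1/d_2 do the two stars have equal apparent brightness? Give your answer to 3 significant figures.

Equal flux requires L_1/d_1² = L_2/d_2², so d_1/d_2 = √(L_1/L_2)
= √(0.250) = 0.5000.

0.500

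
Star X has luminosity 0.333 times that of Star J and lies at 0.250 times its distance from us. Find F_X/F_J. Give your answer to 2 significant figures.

F = L/(4πd²), so F_X/F_J = (L_X/L_J) / (d_X/d_J)²
= 0.333 / (0.250)² = 0.333 / 0.06250 = 5.328.

5.3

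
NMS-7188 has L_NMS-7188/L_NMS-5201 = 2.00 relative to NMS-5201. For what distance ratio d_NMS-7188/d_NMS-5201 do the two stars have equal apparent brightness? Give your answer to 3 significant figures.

Equal flux requires L_NMS-7188/d_NMS-7188² = L_NMS-5201/d_NMS-5201², so d_NMS-7188/d_NMS-5201 = √(L_NMS-7188/L_NMS-5201)
= √(2.00) = 1.414.

1.41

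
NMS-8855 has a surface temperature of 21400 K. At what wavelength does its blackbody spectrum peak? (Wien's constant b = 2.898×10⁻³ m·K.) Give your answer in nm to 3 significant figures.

λ_max = b/T = 2.898×10⁻³ / 21400 = 1.35×10^-7 m = 135.4 nm.

135 nm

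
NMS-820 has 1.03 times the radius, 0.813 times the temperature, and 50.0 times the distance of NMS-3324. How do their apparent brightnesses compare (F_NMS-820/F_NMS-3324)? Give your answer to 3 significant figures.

L_NMS-820/L_NMS-3324 = (R_NMS-820/R_NMS-3324)²(T_NMS-820/T_NMS-3324)⁴ = (1.03)² × (0.813)⁴ = 0.4635.
F_NMS-820/F_NMS-3324 = (L_NMS-820/L_NMS-3324)/(d_NMS-820/d_NMS-3324)² = 0.4635 / (50.0)² = 1.854×10^-4.

1.85×10^-4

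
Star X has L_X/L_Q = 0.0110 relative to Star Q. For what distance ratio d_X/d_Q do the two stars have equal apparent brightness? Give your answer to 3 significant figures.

0.105

Equal flux requires L_X/d_X² = L_Q/d_Q², so d_X/d_Q = √(L_X/L_Q)
= √(0.0110) = 0.1049.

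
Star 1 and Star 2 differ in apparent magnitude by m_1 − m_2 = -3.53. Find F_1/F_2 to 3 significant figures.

F_1/F_2 = 10^(−(m_1 − m_2)/2.5) = 10^(3.53/2.5) = 10^1.412 = 25.82.

25.8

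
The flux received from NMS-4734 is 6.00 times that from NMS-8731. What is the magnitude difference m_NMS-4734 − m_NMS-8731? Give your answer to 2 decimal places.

-1.95

m_NMS-4734 − m_NMS-8731 = −2.5 log₁₀(F_NMS-4734/F_NMS-8731) = −2.5 log₁₀(6.00) = −2.5 × (0.778) = -1.945.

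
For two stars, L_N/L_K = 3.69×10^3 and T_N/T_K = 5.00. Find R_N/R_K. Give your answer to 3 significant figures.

2.43

L ∝ R²T⁴ gives R ∝ √L / T², so
R_N/R_K = √(3.69×10^3) / (5.00)² = 60.75 / 25.00 = 2.430.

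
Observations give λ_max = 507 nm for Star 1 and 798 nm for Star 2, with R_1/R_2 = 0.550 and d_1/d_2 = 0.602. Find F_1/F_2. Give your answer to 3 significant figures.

5.12

Wien's law: T_1/T_2 = λ_2/λ_1 = 798/507 = 1.574.
L_1/L_2 = (R_1/R_2)²(T_1/T_2)⁴ = (0.550)²(1.574)⁴ = 1.857.
F_1/F_2 = (L_1/L_2)/(d_1/d_2)² = 1.857/(0.602)² = 5.123.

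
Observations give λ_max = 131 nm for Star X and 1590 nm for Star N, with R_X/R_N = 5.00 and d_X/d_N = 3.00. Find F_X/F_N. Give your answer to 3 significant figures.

6.03×10^4

Wien's law: T_X/T_N = λ_N/λ_X = 1590/131 = 12.14.
L_X/L_N = (R_X/R_N)²(T_X/T_N)⁴ = (5.00)²(12.14)⁴ = 5.426×10^5.
F_X/F_N = (L_X/L_N)/(d_X/d_N)² = 5.426×10^5/(3.00)² = 6.028×10^4.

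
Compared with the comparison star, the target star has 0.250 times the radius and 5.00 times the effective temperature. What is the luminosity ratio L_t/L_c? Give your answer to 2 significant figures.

39

From the Stefan–Boltzmann law, L ∝ R²T⁴, so
L_t/L_c = (R_t/R_c)² (T_t/T_c)⁴ = (0.250)² × (5.00)⁴ = 0.06250 × 625.0 = 39.06.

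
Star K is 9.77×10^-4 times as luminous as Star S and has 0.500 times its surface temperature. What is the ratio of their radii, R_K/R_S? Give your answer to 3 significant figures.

L ∝ R²T⁴ gives R ∝ √L / T², so
R_K/R_S = √(9.77×10^-4) / (0.500)² = 0.03126 / 0.2500 = 0.1250.

0.125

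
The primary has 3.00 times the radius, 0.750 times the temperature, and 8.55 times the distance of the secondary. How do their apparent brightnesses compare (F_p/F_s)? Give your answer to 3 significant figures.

L_p/L_s = (R_p/R_s)²(T_p/T_s)⁴ = (3.00)² × (0.750)⁴ = 2.848.
F_p/F_s = (L_p/L_s)/(d_p/d_s)² = 2.848 / (8.55)² = 0.03895.

0.0390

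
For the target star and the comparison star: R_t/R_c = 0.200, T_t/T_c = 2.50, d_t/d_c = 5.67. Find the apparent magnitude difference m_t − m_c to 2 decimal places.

L_t/L_c = (0.200)²(2.50)⁴ = 1.563.
F_t/F_c = (L_t/L_c)/(d_t/d_c)² = 1.563/32.15 = 0.04860.
m_t − m_c = −2.5 log₁₀(0.04860) = 3.28.

3.28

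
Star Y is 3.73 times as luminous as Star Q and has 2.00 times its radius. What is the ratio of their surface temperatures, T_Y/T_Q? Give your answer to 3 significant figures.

L ∝ R²T⁴ gives T ∝ (L/R²)^(1/4), so
T_Y/T_Q = (3.73 / 2.00²)^(1/4) = (0.9325)^(1/4) = 0.9827.

0.983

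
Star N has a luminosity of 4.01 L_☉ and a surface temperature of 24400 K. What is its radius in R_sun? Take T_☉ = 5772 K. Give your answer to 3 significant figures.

R/R_☉ = √(L/L_☉) / (T/T_☉)² = √(4.01) / (4.227)²
       = 2.002 / 17.87 = 0.1121.

0.112 R_sun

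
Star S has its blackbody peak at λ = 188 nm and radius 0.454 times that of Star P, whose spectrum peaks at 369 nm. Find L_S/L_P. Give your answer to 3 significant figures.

3.06

Wien's law gives T ∝ 1/λ_max, so T_S/T_P = λ_P/λ_S = 369/188 = 1.963.
Then L ∝ R²T⁴ gives L_S/L_P = (0.454)² × (1.963)⁴ = 0.2061 × 14.84 = 3.059.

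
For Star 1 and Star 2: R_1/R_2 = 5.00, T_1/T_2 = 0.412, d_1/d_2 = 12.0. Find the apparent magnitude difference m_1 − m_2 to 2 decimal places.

L_1/L_2 = (5.00)²(0.412)⁴ = 0.7203.
F_1/F_2 = (L_1/L_2)/(d_1/d_2)² = 0.7203/144.0 = 0.005002.
m_1 − m_2 = −2.5 log₁₀(0.005002) = 5.75.

5.75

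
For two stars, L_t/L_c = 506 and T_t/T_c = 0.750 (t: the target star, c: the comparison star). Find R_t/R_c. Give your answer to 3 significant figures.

40.0

L ∝ R²T⁴ gives R ∝ √L / T², so
R_t/R_c = √(506) / (0.750)² = 22.49 / 0.5625 = 39.99.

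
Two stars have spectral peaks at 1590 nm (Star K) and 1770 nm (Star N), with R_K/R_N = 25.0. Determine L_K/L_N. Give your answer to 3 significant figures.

Wien's law gives T ∝ 1/λ_max, so T_K/T_N = λ_N/λ_K = 1770/1590 = 1.113.
Then L ∝ R²T⁴ gives L_K/L_N = (25.0)² × (1.113)⁴ = 625.0 × 1.536 = 959.8.

960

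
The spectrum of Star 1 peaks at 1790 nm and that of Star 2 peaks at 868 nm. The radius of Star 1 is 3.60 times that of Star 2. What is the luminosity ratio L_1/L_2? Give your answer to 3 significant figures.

Wien's law gives T ∝ 1/λ_max, so T_1/T_2 = λ_2/λ_1 = 868/1790 = 0.4849.
Then L ∝ R²T⁴ gives L_1/L_2 = (3.60)² × (0.4849)⁴ = 12.96 × 0.05529 = 0.7166.

0.717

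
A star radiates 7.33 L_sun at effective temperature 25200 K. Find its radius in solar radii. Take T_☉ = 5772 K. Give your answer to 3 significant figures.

R/R_☉ = √(L/L_☉) / (T/T_☉)² = √(7.33) / (4.366)²
       = 2.707 / 19.06 = 0.1420.

0.142 solar radii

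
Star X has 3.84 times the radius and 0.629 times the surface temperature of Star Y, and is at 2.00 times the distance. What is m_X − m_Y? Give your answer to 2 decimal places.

L_X/L_Y = (3.84)²(0.629)⁴ = 2.308.
F_X/F_Y = (L_X/L_Y)/(d_X/d_Y)² = 2.308/4.000 = 0.5770.
m_X − m_Y = −2.5 log₁₀(0.5770) = 0.60.

0.60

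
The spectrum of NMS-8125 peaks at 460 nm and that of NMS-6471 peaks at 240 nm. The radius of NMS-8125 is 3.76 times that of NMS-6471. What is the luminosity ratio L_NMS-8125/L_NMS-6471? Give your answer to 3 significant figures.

1.05

Wien's law gives T ∝ 1/λ_max, so T_NMS-8125/T_NMS-6471 = λ_NMS-6471/λ_NMS-8125 = 240/460 = 0.5217.
Then L ∝ R²T⁴ gives L_NMS-8125/L_NMS-6471 = (3.76)² × (0.5217)⁴ = 14.14 × 0.07410 = 1.048.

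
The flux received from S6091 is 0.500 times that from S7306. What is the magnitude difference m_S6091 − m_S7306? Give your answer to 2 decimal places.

m_S6091 − m_S7306 = −2.5 log₁₀(F_S6091/F_S7306) = −2.5 log₁₀(0.500) = −2.5 × (-0.301) = 0.753.

0.75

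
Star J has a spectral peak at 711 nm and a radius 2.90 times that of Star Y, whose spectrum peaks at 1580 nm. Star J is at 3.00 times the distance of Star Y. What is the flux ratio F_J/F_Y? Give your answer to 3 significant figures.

Wien's law: T_J/T_Y = λ_Y/λ_J = 1580/711 = 2.222.
L_J/L_Y = (R_J/R_Y)²(T_J/T_Y)⁴ = (2.90)²(2.222)⁴ = 205.1.
F_J/F_Y = (L_J/L_Y)/(d_J/d_Y)² = 205.1/(3.00)² = 22.79.

22.8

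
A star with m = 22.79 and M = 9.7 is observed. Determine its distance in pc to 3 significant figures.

m − M = 5 log₁₀(d/10 pc)
22.79 − (9.7) = 13.09 = 5 log₁₀(d/10)
d = 10 × 10^(13.09/5) = 10 × 10^2.618 = 4150 pc.

4.15×10^3 pc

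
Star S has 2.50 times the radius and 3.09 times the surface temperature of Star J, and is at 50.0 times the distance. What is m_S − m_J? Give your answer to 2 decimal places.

L_S/L_J = (2.50)²(3.09)⁴ = 569.8.
F_S/F_J = (L_S/L_J)/(d_S/d_J)² = 569.8/2500 = 0.2279.
m_S − m_J = −2.5 log₁₀(0.2279) = 1.61.

1.61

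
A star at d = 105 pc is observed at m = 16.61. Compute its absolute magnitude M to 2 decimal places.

11.50

M = m − 5 log₁₀(d/10 pc) = 16.61 − 5 log₁₀(105/10)
  = 16.61 − 5 × 1.021 = 16.61 − 5.11 = 11.50.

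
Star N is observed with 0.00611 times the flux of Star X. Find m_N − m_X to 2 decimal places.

5.53

m_N − m_X = −2.5 log₁₀(F_N/F_X) = −2.5 log₁₀(0.00611) = −2.5 × (-2.214) = 5.535.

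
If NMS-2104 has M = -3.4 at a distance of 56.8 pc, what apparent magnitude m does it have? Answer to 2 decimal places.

0.37

m = M + 5 log₁₀(d/10 pc) = -3.4 + 5 log₁₀(56.8/10)
  = -3.4 + 5 × 0.754 = -3.4 + 3.77 = 0.37.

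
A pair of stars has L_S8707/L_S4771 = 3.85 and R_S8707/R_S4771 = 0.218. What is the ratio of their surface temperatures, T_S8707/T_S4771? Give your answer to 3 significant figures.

3.00

L ∝ R²T⁴ gives T ∝ (L/R²)^(1/4), so
T_S8707/T_S4771 = (3.85 / 0.218²)^(1/4) = (81.01)^(1/4) = 3.000.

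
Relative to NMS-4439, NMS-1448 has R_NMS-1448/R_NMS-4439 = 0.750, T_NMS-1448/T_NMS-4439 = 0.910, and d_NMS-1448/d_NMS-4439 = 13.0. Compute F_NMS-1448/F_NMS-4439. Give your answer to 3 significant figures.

0.00228

L_NMS-1448/L_NMS-4439 = (R_NMS-1448/R_NMS-4439)²(T_NMS-1448/T_NMS-4439)⁴ = (0.750)² × (0.910)⁴ = 0.3857.
F_NMS-1448/F_NMS-4439 = (L_NMS-1448/L_NMS-4439)/(d_NMS-1448/d_NMS-4439)² = 0.3857 / (13.0)² = 0.002282.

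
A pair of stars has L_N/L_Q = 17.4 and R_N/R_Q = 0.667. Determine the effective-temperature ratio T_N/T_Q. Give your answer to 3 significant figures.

L ∝ R²T⁴ gives T ∝ (L/R²)^(1/4), so
T_N/T_Q = (17.4 / 0.667²)^(1/4) = (39.11)^(1/4) = 2.501.

2.50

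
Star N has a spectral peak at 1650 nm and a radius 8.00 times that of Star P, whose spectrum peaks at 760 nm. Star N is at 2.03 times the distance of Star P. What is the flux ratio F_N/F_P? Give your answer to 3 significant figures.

Wien's law: T_N/T_P = λ_P/λ_N = 760/1650 = 0.4606.
L_N/L_P = (R_N/R_P)²(T_N/T_P)⁴ = (8.00)²(0.4606)⁴ = 2.881.
F_N/F_P = (L_N/L_P)/(d_N/d_P)² = 2.881/(2.03)² = 0.6990.

0.699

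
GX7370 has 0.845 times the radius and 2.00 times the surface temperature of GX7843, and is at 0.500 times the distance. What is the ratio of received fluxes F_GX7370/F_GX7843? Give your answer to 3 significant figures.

L_GX7370/L_GX7843 = (R_GX7370/R_GX7843)²(T_GX7370/T_GX7843)⁴ = (0.845)² × (2.00)⁴ = 11.42.
F_GX7370/F_GX7843 = (L_GX7370/L_GX7843)/(d_GX7370/d_GX7843)² = 11.42 / (0.500)² = 45.70.

45.7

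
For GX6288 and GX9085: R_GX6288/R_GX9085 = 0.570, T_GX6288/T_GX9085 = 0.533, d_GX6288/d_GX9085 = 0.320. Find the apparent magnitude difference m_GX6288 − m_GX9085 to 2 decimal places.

L_GX6288/L_GX9085 = (0.570)²(0.533)⁴ = 0.02622.
F_GX6288/F_GX9085 = (L_GX6288/L_GX9085)/(d_GX6288/d_GX9085)² = 0.02622/0.1024 = 0.2561.
m_GX6288 − m_GX9085 = −2.5 log₁₀(0.2561) = 1.48.

1.48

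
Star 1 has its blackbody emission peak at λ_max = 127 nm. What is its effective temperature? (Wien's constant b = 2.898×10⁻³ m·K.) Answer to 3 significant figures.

T = b/λ_max = 2.898×10⁻³ / (127×10⁻⁹) = 2.282×10^4 K.

2.28×10^4 K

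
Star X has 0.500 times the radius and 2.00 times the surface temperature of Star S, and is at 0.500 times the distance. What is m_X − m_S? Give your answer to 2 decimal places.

-3.01

L_X/L_S = (0.500)²(2.00)⁴ = 4.000.
F_X/F_S = (L_X/L_S)/(d_X/d_S)² = 4.000/0.2500 = 16.00.
m_X − m_S = −2.5 log₁₀(16.00) = -3.01.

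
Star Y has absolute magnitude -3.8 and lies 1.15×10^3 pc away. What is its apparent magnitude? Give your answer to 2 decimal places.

m = M + 5 log₁₀(d/10 pc) = -3.8 + 5 log₁₀(1.15×10^3/10)
  = -3.8 + 5 × 2.061 = -3.8 + 10.30 = 6.50.

6.50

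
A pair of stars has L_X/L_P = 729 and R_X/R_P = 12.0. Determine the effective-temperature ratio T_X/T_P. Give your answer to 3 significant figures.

L ∝ R²T⁴ gives T ∝ (L/R²)^(1/4), so
T_X/T_P = (729 / 12.0²)^(1/4) = (5.062)^(1/4) = 1.500.

1.50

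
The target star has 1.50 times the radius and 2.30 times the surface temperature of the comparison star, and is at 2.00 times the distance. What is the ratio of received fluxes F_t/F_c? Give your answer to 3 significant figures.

15.7

L_t/L_c = (R_t/R_c)²(T_t/T_c)⁴ = (1.50)² × (2.30)⁴ = 62.96.
F_t/F_c = (L_t/L_c)/(d_t/d_c)² = 62.96 / (2.00)² = 15.74.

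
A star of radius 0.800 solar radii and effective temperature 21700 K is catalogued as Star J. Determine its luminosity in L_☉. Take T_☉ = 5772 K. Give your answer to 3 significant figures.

L/L_☉ = (R/R_☉)² (T/T_☉)⁴ = (0.800)² × (21700/5772)⁴
       = 0.6400 × (3.760)⁴ = 0.6400 × 199.8 = 127.9.

128 L_☉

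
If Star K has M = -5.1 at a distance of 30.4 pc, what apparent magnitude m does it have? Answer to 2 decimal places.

m = M + 5 log₁₀(d/10 pc) = -5.1 + 5 log₁₀(30.4/10)
  = -5.1 + 5 × 0.483 = -5.1 + 2.41 = -2.69.

-2.69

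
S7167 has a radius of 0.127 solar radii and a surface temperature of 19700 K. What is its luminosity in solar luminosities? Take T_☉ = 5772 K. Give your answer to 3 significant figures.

L/L_☉ = (R/R_☉)² (T/T_☉)⁴ = (0.127)² × (19700/5772)⁴
       = 0.01613 × (3.413)⁴ = 0.01613 × 135.7 = 2.189.

2.19 solar luminosities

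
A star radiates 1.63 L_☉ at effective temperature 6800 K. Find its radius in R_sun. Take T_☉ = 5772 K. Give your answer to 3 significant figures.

R/R_☉ = √(L/L_☉) / (T/T_☉)² = √(1.63) / (1.178)²
       = 1.277 / 1.388 = 0.9199.

0.920 R_sun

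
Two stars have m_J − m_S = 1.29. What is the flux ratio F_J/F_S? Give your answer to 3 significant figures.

0.305

F_J/F_S = 10^(−(m_J − m_S)/2.5) = 10^(-1.29/2.5) = 10^-0.516 = 0.3048.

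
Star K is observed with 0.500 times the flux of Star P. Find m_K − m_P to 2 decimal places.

0.75

m_K − m_P = −2.5 log₁₀(F_K/F_P) = −2.5 log₁₀(0.500) = −2.5 × (-0.301) = 0.753.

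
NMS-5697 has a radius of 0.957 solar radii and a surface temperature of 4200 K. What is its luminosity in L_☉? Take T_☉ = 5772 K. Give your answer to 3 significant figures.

L/L_☉ = (R/R_☉)² (T/T_☉)⁴ = (0.957)² × (4200/5772)⁴
       = 0.9158 × (0.7277)⁴ = 0.9158 × 0.2803 = 0.2568.

0.257 L_☉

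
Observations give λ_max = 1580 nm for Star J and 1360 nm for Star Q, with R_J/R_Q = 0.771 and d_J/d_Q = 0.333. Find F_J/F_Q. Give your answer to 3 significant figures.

Wien's law: T_J/T_Q = λ_Q/λ_J = 1360/1580 = 0.8608.
L_J/L_Q = (R_J/R_Q)²(T_J/T_Q)⁴ = (0.771)²(0.8608)⁴ = 0.3263.
F_J/F_Q = (L_J/L_Q)/(d_J/d_Q)² = 0.3263/(0.333)² = 2.943.

2.94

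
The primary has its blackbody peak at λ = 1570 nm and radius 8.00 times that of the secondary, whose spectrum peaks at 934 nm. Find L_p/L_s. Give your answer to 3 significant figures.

Wien's law gives T ∝ 1/λ_max, so T_p/T_s = λ_s/λ_p = 934/1570 = 0.5949.
Then L ∝ R²T⁴ gives L_p/L_s = (8.00)² × (0.5949)⁴ = 64.00 × 0.1253 = 8.016.

8.02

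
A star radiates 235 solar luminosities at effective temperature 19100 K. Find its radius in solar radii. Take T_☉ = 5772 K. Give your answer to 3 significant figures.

R/R_☉ = √(L/L_☉) / (T/T_☉)² = √(235) / (3.309)²
       = 15.33 / 10.95 = 1.400.

1.40 solar radii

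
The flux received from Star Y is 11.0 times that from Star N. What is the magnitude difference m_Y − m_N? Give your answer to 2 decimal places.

m_Y − m_N = −2.5 log₁₀(F_Y/F_N) = −2.5 log₁₀(11.0) = −2.5 × (1.041) = -2.603.

-2.60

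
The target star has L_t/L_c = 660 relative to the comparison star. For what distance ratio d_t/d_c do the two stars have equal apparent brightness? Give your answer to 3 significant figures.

Equal flux requires L_t/d_t² = L_c/d_c², so d_t/d_c = √(L_t/L_c)
= √(660) = 25.69.

25.7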